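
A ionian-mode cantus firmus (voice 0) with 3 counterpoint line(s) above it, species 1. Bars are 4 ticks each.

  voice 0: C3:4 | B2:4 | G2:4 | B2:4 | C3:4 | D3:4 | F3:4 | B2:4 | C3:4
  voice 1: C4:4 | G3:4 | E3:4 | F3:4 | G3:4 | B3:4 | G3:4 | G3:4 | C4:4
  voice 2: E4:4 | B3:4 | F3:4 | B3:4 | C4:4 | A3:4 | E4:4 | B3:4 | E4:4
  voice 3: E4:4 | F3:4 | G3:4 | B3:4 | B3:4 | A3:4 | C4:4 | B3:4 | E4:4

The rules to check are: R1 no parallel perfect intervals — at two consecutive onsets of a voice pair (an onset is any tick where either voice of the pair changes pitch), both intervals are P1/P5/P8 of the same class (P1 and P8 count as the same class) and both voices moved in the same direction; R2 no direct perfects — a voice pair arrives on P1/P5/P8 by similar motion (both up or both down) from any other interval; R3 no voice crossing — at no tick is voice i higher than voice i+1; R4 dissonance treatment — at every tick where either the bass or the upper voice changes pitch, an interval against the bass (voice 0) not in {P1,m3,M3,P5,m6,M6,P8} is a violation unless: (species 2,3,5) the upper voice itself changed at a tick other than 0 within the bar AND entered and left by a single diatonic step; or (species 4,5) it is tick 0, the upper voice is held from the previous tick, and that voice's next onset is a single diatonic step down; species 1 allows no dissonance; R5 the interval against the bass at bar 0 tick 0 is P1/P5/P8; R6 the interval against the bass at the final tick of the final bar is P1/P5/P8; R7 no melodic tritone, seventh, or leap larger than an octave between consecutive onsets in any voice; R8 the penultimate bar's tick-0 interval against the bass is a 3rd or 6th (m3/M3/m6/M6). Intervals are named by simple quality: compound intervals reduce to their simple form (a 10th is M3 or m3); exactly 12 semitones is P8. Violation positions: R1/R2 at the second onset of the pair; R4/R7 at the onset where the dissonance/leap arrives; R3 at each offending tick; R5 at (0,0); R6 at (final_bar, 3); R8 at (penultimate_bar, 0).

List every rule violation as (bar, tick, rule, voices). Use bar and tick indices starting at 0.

(0, 0, R5, (0, 2))
(0, 0, R5, (0, 3))
(1, 0, R2, (0, 2))
(1, 0, R3, (2, 3))
(1, 0, R4, (0, 3))
(1, 0, R7, (3,))
(1, 1, R3, (2, 3))
(1, 2, R3, (2, 3))
(1, 3, R3, (2, 3))
(2, 0, R4, (0, 2))
(2, 0, R7, (2,))
(3, 0, R1, (0, 3))
(3, 0, R2, (0, 2))
(3, 0, R2, (2, 3))
(3, 0, R4, (0, 1))
(3, 0, R7, (2,))
(4, 0, R1, (0, 2))
(4, 0, R2, (0, 1))
(4, 0, R3, (2, 3))
(4, 0, R4, (0, 3))
(4, 1, R3, (2, 3))
(4, 2, R3, (2, 3))
(4, 3, R3, (2, 3))
(5, 0, R2, (2, 3))
(5, 0, R3, (1, 2))
(5, 1, R3, (1, 2))
(5, 2, R3, (1, 2))
(5, 3, R3, (1, 2))
(6, 0, R1, (0, 3))
(6, 0, R3, (2, 3))
(6, 0, R4, (0, 1))
(6, 0, R4, (0, 2))
(6, 1, R3, (2, 3))
(6, 2, R3, (2, 3))
(6, 3, R3, (2, 3))
(7, 0, R2, (0, 2))
(7, 0, R2, (0, 3))
(7, 0, R2, (2, 3))
(7, 0, R7, (0,))
(7, 0, R8, (0, 2))
(7, 0, R8, (0, 3))
(8, 0, R1, (2, 3))
(8, 0, R2, (0, 1))
(8, 3, R6, (0, 2))
(8, 3, R6, (0, 3))

bar 0: v0=C3 v1=C4 v2=E4 v3=E4 downbeat M3
bar 1: v0=B2 v1=G3 v2=B3 v3=F3 downbeat TT
bar 2: v0=G2 v1=E3 v2=F3 v3=G3 downbeat P8
bar 3: v0=B2 v1=F3 v2=B3 v3=B3 downbeat P8
bar 4: v0=C3 v1=G3 v2=C4 v3=B3 downbeat M7
bar 5: v0=D3 v1=B3 v2=A3 v3=A3 downbeat P5
bar 6: v0=F3 v1=G3 v2=E4 v3=C4 downbeat P5
bar 7: v0=B2 v1=G3 v2=B3 v3=B3 downbeat P8
bar 8: v0=C3 v1=C4 v2=E4 v3=E4 downbeat M3
  -> R5 @ bar 0 tick 0 v(0, 2): opens on M3
  -> R5 @ bar 0 tick 0 v(0, 3): opens on M3
  -> R2 @ bar 1 tick 0 v(0, 2): C3/E4 M3 -> B2/B3 P8 similar
  -> R3 @ bar 1 tick 0 v(2, 3): B3 above F3
  -> R4 @ bar 1 tick 0 v(0, 3): B2/F3 TT untreated
  -> R7 @ bar 1 tick 0 v(3,): E4->F3 leap 11st
  -> R3 @ bar 1 tick 1 v(2, 3): B3 above F3
  -> R3 @ bar 1 tick 2 v(2, 3): B3 above F3
  -> R3 @ bar 1 tick 3 v(2, 3): B3 above F3
  -> R4 @ bar 2 tick 0 v(0, 2): G2/F3 m7 untreated
  -> R7 @ bar 2 tick 0 v(2,): B3->F3 leap 6st
  -> R1 @ bar 3 tick 0 v(0, 3): G2/G3 P8 -> B2/B3 P8 similar
  -> R2 @ bar 3 tick 0 v(0, 2): G2/F3 m7 -> B2/B3 P8 similar
  -> R2 @ bar 3 tick 0 v(2, 3): F3/G3 M2 -> B3/B3 P1 similar
  -> R4 @ bar 3 tick 0 v(0, 1): B2/F3 TT untreated
  -> R7 @ bar 3 tick 0 v(2,): F3->B3 leap 6st
  -> R1 @ bar 4 tick 0 v(0, 2): B2/B3 P8 -> C3/C4 P8 similar
  -> R2 @ bar 4 tick 0 v(0, 1): B2/F3 TT -> C3/G3 P5 similar
  -> R3 @ bar 4 tick 0 v(2, 3): C4 above B3
  -> R4 @ bar 4 tick 0 v(0, 3): C3/B3 M7 untreated
  -> R3 @ bar 4 tick 1 v(2, 3): C4 above B3
  -> R3 @ bar 4 tick 2 v(2, 3): C4 above B3
  -> R3 @ bar 4 tick 3 v(2, 3): C4 above B3
  -> R2 @ bar 5 tick 0 v(2, 3): C4/B3 m2 -> A3/A3 P1 similar
  -> R3 @ bar 5 tick 0 v(1, 2): B3 above A3
  -> R3 @ bar 5 tick 1 v(1, 2): B3 above A3
  -> R3 @ bar 5 tick 2 v(1, 2): B3 above A3
  -> R3 @ bar 5 tick 3 v(1, 2): B3 above A3
  -> R1 @ bar 6 tick 0 v(0, 3): D3/A3 P5 -> F3/C4 P5 similar
  -> R3 @ bar 6 tick 0 v(2, 3): E4 above C4
  -> R4 @ bar 6 tick 0 v(0, 1): F3/G3 M2 untreated
  -> R4 @ bar 6 tick 0 v(0, 2): F3/E4 M7 untreated
  -> R3 @ bar 6 tick 1 v(2, 3): E4 above C4
  -> R3 @ bar 6 tick 2 v(2, 3): E4 above C4
  -> R3 @ bar 6 tick 3 v(2, 3): E4 above C4
  -> R2 @ bar 7 tick 0 v(0, 2): F3/E4 M7 -> B2/B3 P8 similar
  -> R2 @ bar 7 tick 0 v(0, 3): F3/C4 P5 -> B2/B3 P8 similar
  -> R2 @ bar 7 tick 0 v(2, 3): E4/C4 M3 -> B3/B3 P1 similar
  -> R7 @ bar 7 tick 0 v(0,): F3->B2 leap 6st
  -> R8 @ bar 7 tick 0 v(0, 2): penult P8 not 3rd/6th
  -> R8 @ bar 7 tick 0 v(0, 3): penult P8 not 3rd/6th
  -> R1 @ bar 8 tick 0 v(2, 3): B3/B3 P1 -> E4/E4 P1 similar
  -> R2 @ bar 8 tick 0 v(0, 1): B2/G3 m6 -> C3/C4 P8 similar
  -> R6 @ bar 8 tick 3 v(0, 2): closes on M3
  -> R6 @ bar 8 tick 3 v(0, 3): closes on M3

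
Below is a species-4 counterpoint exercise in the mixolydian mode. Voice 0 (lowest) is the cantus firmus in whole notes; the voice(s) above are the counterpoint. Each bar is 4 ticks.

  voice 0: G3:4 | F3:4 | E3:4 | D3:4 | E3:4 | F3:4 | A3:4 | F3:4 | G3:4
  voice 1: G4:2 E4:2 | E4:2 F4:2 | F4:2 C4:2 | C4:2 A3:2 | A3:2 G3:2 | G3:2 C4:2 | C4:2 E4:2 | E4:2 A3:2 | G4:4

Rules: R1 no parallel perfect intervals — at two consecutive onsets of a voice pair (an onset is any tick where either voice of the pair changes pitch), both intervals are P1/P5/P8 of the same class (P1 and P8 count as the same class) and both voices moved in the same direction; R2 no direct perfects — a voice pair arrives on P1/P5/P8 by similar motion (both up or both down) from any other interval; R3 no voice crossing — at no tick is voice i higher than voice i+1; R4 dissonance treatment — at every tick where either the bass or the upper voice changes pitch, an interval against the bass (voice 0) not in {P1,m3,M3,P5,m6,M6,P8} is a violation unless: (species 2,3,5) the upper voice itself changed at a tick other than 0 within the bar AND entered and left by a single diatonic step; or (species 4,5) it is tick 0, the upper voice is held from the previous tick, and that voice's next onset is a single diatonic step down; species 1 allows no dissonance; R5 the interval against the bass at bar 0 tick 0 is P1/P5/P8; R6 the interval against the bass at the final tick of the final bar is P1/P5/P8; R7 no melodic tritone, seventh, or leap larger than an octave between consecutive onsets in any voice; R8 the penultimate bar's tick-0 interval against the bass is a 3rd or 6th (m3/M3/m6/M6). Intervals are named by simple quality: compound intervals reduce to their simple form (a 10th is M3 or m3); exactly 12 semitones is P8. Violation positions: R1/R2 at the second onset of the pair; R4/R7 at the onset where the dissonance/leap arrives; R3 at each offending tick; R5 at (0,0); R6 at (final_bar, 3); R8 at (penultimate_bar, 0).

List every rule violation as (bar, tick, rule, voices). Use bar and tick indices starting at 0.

bar 0: v0=G3 v1=G4 downbeat P8
bar 1: v0=F3 v1=E4 downbeat M7
bar 2: v0=E3 v1=F4 downbeat m2
bar 3: v0=D3 v1=C4 downbeat m7
bar 4: v0=E3 v1=A3 downbeat P4
bar 5: v0=F3 v1=G3 downbeat M2
bar 6: v0=A3 v1=C4 downbeat m3
bar 7: v0=F3 v1=E4 downbeat M7
bar 8: v0=G3 v1=G4 downbeat P8
  -> R4 @ bar 1 tick 0 v(0, 1): F3/E4 M7 untreated
  -> R4 @ bar 2 tick 0 v(0, 1): E3/F4 m2 untreated
  -> R4 @ bar 3 tick 0 v(0, 1): D3/C4 m7 untreated
  -> R4 @ bar 5 tick 0 v(0, 1): F3/G3 M2 untreated
  -> R4 @ bar 7 tick 0 v(0, 1): F3/E4 M7 untreated
  -> R8 @ bar 7 tick 0 v(0, 1): penult M7 not 3rd/6th
  -> R2 @ bar 8 tick 0 v(0, 1): F3/A3 M3 -> G3/G4 P8 similar
  -> R7 @ bar 8 tick 0 v(1,): A3->G4 leap 10st

(1, 0, R4, (0, 1))
(2, 0, R4, (0, 1))
(3, 0, R4, (0, 1))
(5, 0, R4, (0, 1))
(7, 0, R4, (0, 1))
(7, 0, R8, (0, 1))
(8, 0, R2, (0, 1))
(8, 0, R7, (1,))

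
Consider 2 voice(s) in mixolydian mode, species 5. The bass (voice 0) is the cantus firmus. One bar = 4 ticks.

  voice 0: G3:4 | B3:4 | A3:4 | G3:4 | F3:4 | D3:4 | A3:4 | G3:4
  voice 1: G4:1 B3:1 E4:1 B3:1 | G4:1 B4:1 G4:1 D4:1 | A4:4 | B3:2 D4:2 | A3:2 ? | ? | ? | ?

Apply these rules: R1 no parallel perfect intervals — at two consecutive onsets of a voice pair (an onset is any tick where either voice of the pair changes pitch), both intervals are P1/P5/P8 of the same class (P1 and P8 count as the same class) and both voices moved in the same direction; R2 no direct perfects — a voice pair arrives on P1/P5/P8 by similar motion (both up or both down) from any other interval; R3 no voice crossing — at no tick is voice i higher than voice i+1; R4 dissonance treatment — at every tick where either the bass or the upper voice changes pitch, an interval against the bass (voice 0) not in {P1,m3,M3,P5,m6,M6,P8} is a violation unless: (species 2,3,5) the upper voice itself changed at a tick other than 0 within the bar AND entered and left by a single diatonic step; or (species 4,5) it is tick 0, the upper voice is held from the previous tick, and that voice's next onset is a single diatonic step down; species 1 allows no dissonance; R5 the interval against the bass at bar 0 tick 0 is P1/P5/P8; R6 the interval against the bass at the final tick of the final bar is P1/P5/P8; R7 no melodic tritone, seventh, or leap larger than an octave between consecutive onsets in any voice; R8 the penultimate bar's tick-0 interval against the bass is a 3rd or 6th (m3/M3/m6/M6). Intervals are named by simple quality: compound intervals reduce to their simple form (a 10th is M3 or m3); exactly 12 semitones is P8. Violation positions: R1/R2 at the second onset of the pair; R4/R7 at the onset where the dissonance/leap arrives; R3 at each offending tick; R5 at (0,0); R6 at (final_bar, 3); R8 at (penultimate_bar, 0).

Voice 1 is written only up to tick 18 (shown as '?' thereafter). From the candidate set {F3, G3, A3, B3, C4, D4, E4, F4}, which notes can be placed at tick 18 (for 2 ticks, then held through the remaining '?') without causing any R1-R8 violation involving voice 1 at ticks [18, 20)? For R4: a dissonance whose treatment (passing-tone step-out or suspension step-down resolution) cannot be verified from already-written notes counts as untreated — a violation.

{A3, C4, D4, F3, F4}

F3: legal
G3: violates R4
A3: legal
B3: violates R4
C4: legal
D4: legal
E4: violates R4
F4: legal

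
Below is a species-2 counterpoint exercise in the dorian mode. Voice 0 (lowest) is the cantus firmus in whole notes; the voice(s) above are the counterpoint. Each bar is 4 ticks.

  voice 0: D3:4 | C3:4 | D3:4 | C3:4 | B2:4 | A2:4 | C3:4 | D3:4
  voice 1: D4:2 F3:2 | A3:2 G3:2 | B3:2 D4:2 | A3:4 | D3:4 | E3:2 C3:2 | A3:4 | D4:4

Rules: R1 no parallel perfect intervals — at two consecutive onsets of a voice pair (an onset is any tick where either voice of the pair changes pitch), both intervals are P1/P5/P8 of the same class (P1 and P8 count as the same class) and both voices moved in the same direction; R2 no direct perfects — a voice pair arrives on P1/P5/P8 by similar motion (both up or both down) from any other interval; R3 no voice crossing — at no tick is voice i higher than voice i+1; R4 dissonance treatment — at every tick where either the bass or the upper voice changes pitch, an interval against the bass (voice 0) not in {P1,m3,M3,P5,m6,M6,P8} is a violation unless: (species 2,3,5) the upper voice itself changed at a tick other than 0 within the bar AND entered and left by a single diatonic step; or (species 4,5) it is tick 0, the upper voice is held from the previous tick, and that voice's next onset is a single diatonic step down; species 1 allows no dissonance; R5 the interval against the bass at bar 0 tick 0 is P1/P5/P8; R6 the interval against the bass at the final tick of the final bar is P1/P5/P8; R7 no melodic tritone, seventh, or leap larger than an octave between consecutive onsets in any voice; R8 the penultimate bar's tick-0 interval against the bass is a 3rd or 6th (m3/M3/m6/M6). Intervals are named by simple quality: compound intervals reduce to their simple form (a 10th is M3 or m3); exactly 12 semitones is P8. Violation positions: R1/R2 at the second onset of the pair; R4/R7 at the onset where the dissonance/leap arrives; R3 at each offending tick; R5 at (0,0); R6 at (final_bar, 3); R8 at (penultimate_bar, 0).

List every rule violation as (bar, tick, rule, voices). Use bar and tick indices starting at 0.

bar 0: v0=D3 v1=D4 downbeat P8
bar 1: v0=C3 v1=A3 downbeat M6
bar 2: v0=D3 v1=B3 downbeat M6
bar 3: v0=C3 v1=A3 downbeat M6
bar 4: v0=B2 v1=D3 downbeat m3
bar 5: v0=A2 v1=E3 downbeat P5
bar 6: v0=C3 v1=A3 downbeat M6
bar 7: v0=D3 v1=D4 downbeat P8
  -> R2 @ bar 7 tick 0 v(0, 1): C3/A3 M6 -> D3/D4 P8 similar

(7, 0, R2, (0, 1))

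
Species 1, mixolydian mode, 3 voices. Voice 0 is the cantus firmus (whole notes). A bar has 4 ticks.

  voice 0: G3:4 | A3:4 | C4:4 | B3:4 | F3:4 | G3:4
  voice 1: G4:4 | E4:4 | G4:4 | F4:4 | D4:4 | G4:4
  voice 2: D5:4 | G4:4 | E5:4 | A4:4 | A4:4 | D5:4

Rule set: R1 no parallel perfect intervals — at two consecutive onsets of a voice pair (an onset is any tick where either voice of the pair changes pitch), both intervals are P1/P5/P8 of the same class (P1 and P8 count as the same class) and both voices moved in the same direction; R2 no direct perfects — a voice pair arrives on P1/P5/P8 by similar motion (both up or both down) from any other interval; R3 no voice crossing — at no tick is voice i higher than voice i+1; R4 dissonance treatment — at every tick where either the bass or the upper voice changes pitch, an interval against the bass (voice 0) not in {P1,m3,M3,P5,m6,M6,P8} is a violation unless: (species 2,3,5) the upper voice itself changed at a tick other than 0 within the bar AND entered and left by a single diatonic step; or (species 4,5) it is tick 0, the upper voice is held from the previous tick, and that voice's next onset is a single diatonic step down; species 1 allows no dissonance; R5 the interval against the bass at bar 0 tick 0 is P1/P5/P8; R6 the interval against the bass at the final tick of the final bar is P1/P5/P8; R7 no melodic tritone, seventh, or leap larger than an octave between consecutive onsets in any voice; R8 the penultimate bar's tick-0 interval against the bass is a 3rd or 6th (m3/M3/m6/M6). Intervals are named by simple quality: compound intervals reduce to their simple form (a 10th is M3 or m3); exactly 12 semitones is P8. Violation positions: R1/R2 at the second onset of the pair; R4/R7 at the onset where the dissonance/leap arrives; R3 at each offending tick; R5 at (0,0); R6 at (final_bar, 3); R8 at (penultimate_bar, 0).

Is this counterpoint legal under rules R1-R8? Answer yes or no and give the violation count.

No (8 violations)

bar 0: v0=G3 v1=G4 v2=D5 (P5)
bar 1: v0=A3 v1=E4 v2=G4 (m7)
bar 2: v0=C4 v1=G4 v2=E5 (M3)
bar 3: v0=B3 v1=F4 v2=A4 (m7)
bar 4: v0=F3 v1=D4 v2=A4 (M3)
bar 5: v0=G3 v1=G4 v2=D5 (P5)
  R4 @ bar1.0: A3/G4 m7 untreated
  R1 @ bar2.0: A3/E4 P5 -> C4/G4 P5 similar
  R4 @ bar3.0: B3/F4 TT untreated
  R4 @ bar3.0: B3/A4 m7 untreated
  R7 @ bar4.0: B3->F3 leap 6st
  R1 @ bar5.0: D4/A4 P5 -> G4/D5 P5 similar
  R2 @ bar5.0: F3/D4 M6 -> G3/G4 P8 similar
  R2 @ bar5.0: F3/A4 M3 -> G3/D5 P5 similar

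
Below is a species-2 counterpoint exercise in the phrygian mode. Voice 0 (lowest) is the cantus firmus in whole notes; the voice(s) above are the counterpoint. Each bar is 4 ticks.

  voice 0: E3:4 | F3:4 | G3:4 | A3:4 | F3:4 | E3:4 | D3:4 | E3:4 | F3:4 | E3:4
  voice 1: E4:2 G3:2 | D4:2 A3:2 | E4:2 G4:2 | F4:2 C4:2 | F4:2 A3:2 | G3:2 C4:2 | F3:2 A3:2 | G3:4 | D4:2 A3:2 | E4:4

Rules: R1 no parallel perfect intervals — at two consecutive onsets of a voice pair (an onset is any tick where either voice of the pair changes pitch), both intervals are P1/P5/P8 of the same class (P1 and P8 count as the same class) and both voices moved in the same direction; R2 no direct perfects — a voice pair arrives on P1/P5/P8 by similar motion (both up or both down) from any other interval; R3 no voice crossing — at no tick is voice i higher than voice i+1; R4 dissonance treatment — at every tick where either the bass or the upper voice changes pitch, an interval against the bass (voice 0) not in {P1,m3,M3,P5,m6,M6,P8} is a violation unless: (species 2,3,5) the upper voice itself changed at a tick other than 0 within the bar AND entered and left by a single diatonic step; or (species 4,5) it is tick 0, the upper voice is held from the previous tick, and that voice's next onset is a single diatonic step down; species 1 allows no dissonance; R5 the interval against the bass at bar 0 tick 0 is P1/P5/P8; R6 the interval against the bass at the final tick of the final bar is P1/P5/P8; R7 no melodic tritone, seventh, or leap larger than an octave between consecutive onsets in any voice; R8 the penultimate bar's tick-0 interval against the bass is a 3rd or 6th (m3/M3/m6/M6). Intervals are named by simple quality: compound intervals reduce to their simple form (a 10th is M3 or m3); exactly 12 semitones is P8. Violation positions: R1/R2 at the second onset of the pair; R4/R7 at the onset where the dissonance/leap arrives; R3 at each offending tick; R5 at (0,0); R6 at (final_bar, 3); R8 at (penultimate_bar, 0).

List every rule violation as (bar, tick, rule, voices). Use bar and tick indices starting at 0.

No violations across 10 bars (E3..E3 vs E4..E4).

bar 0: v0=E3 v1=E4 downbeat P8
bar 1: v0=F3 v1=D4 downbeat M6
bar 2: v0=G3 v1=E4 downbeat M6
bar 3: v0=A3 v1=F4 downbeat m6
bar 4: v0=F3 v1=F4 downbeat P8
bar 5: v0=E3 v1=G3 downbeat m3
bar 6: v0=D3 v1=F3 downbeat m3
bar 7: v0=E3 v1=G3 downbeat m3
bar 8: v0=F3 v1=D4 downbeat M6
bar 9: v0=E3 v1=E4 downbeat P8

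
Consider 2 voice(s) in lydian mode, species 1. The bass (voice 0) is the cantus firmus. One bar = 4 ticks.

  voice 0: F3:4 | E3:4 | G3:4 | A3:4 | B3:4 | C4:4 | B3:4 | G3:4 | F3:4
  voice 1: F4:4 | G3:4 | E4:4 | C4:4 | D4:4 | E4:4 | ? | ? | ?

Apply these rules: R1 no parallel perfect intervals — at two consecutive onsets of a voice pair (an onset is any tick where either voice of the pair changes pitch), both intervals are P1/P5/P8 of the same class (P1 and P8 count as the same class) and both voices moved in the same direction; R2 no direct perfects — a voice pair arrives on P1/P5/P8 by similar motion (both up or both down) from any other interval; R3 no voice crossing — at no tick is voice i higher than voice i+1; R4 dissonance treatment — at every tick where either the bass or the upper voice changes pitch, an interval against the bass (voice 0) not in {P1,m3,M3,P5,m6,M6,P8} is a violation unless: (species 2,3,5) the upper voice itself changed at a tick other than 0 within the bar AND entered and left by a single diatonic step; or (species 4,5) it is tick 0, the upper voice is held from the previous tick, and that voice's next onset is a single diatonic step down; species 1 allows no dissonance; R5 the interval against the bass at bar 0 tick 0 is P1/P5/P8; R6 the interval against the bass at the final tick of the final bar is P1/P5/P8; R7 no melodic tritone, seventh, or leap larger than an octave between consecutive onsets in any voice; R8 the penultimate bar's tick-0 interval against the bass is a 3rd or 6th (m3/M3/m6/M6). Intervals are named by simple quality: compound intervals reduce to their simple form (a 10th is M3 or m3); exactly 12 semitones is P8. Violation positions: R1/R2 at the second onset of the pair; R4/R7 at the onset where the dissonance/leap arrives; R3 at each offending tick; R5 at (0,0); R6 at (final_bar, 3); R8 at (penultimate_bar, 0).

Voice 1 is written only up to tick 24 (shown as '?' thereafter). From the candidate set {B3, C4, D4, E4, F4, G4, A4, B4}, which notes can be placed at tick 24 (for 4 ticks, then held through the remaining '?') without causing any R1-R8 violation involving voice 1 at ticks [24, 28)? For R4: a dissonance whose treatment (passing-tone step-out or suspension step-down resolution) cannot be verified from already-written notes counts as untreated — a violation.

{B4, D4, G4}

B3: violates R2
C4: violates R4
D4: legal
E4: violates R4
F4: violates R4
G4: legal
A4: violates R4
B4: legal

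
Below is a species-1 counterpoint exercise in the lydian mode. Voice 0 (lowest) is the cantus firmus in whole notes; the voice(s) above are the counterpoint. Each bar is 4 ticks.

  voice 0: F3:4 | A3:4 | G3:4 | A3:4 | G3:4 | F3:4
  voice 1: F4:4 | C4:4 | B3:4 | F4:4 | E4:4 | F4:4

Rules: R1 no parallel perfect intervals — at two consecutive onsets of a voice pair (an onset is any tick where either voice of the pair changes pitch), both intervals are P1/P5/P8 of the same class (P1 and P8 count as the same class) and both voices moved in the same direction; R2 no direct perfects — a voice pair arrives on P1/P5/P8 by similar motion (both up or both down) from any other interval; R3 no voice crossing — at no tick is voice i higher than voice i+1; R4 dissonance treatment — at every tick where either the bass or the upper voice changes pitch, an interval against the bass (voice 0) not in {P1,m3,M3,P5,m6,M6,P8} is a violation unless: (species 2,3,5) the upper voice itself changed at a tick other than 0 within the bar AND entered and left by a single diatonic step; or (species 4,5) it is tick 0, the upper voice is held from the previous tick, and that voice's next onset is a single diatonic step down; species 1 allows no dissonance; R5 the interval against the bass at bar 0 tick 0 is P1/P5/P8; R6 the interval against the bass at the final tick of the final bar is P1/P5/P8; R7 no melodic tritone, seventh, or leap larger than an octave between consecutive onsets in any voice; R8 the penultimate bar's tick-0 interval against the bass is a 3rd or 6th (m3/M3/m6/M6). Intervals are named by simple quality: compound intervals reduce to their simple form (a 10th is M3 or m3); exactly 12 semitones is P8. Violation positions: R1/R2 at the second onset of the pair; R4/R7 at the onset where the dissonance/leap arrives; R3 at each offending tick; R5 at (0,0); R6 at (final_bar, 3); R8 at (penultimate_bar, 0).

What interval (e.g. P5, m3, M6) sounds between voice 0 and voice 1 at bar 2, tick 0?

voice 0=G3 voice 1=B3 -> M3

M3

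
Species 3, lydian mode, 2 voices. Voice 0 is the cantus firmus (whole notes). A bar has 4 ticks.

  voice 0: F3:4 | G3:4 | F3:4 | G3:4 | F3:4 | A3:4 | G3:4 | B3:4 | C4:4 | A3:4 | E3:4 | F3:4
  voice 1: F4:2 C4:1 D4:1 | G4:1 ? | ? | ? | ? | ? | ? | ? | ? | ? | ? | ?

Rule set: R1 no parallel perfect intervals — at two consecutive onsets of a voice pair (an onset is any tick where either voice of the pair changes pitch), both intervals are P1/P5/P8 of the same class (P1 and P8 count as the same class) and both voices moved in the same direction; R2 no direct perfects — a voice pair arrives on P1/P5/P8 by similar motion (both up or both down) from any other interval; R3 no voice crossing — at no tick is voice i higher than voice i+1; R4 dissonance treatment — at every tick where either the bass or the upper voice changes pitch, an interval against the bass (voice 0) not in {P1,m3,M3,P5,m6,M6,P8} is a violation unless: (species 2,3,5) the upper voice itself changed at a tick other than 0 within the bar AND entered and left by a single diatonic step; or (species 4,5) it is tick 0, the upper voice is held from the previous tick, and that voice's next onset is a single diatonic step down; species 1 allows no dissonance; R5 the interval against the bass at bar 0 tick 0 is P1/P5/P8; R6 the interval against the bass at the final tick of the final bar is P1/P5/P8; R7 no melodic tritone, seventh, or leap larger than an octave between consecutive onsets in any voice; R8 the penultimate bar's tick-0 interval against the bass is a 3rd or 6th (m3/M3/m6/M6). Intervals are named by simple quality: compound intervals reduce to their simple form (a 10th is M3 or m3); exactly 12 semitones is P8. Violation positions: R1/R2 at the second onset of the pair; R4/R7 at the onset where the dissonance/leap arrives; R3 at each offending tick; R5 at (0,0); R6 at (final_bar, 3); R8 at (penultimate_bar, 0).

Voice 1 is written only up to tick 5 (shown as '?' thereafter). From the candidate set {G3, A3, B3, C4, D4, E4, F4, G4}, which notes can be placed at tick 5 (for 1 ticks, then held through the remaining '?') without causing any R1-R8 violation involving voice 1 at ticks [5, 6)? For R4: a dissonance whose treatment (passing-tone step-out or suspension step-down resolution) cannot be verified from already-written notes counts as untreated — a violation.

{B3, D4, E4, G3, G4}

G3: legal
A3: violates R4,R7
B3: legal
C4: violates R4
D4: legal
E4: legal
F4: violates R4
G4: legal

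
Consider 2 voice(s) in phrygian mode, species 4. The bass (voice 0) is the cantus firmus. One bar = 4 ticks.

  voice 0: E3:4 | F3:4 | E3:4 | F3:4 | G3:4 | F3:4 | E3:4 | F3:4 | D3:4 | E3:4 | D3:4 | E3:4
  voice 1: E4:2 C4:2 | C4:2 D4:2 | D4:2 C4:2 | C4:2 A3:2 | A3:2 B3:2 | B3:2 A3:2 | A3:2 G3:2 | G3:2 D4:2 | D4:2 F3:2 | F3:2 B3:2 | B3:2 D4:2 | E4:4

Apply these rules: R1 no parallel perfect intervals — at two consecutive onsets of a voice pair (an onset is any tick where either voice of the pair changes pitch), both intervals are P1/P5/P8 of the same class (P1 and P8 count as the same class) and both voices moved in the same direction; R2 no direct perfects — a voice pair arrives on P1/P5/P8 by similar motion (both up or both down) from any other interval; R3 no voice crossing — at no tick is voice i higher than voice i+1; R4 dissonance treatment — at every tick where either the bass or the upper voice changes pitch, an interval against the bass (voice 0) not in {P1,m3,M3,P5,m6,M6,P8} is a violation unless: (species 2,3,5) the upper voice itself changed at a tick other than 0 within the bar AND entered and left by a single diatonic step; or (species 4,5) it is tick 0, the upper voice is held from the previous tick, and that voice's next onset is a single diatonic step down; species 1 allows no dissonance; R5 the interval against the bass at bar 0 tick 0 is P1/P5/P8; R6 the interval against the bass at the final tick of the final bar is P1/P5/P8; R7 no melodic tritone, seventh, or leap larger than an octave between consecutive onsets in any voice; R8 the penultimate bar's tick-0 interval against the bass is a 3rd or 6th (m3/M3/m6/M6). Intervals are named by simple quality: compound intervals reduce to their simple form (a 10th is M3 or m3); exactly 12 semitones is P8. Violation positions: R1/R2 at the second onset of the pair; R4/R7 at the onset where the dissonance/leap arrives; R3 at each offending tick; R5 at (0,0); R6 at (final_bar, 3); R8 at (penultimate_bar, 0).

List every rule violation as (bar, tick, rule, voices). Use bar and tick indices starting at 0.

bar 0: v0=E3 v1=E4 downbeat P8
bar 1: v0=F3 v1=C4 downbeat P5
bar 2: v0=E3 v1=D4 downbeat m7
bar 3: v0=F3 v1=C4 downbeat P5
bar 4: v0=G3 v1=A3 downbeat M2
bar 5: v0=F3 v1=B3 downbeat TT
bar 6: v0=E3 v1=A3 downbeat P4
bar 7: v0=F3 v1=G3 downbeat M2
bar 8: v0=D3 v1=D4 downbeat P8
bar 9: v0=E3 v1=F3 downbeat m2
bar 10: v0=D3 v1=B3 downbeat M6
bar 11: v0=E3 v1=E4 downbeat P8
  -> R4 @ bar 4 tick 0 v(0, 1): G3/A3 M2 untreated
  -> R4 @ bar 7 tick 0 v(0, 1): F3/G3 M2 untreated
  -> R4 @ bar 9 tick 0 v(0, 1): E3/F3 m2 untreated
  -> R7 @ bar 9 tick 2 v(1,): F3->B3 leap 6st
  -> R1 @ bar 11 tick 0 v(0, 1): D3/D4 P8 -> E3/E4 P8 similar

(4, 0, R4, (0, 1))
(7, 0, R4, (0, 1))
(9, 0, R4, (0, 1))
(9, 2, R7, (1,))
(11, 0, R1, (0, 1))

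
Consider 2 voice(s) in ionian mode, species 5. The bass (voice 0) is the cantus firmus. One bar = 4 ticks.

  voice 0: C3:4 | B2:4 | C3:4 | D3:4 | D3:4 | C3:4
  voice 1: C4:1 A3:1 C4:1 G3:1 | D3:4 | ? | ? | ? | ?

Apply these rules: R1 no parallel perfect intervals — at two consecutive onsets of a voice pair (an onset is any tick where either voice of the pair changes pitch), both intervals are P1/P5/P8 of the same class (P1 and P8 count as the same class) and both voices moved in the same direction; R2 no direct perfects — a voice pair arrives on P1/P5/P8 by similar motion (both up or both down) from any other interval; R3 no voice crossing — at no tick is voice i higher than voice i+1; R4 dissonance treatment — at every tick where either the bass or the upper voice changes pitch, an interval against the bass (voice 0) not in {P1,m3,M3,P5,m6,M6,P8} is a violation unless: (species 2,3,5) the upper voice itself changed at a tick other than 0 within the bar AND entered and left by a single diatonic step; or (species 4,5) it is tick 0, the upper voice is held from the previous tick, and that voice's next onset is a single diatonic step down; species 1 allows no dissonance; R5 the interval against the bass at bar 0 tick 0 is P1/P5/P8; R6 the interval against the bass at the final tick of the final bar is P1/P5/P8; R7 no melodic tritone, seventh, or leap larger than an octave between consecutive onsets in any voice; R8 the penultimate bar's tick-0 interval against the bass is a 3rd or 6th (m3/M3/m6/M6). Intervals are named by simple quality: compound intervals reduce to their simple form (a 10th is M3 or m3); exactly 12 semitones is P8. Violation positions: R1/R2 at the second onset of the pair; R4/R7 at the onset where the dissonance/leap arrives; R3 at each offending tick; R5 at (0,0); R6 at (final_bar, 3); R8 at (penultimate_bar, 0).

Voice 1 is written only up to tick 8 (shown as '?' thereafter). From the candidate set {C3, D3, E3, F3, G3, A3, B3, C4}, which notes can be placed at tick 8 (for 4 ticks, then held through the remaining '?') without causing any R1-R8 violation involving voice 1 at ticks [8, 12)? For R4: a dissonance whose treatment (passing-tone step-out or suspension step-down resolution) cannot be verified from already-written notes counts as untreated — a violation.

C3: legal
D3: violates R4
E3: legal
F3: violates R4
G3: violates R2
A3: legal
B3: violates R4
C4: violates R2,R7

{A3, C3, E3}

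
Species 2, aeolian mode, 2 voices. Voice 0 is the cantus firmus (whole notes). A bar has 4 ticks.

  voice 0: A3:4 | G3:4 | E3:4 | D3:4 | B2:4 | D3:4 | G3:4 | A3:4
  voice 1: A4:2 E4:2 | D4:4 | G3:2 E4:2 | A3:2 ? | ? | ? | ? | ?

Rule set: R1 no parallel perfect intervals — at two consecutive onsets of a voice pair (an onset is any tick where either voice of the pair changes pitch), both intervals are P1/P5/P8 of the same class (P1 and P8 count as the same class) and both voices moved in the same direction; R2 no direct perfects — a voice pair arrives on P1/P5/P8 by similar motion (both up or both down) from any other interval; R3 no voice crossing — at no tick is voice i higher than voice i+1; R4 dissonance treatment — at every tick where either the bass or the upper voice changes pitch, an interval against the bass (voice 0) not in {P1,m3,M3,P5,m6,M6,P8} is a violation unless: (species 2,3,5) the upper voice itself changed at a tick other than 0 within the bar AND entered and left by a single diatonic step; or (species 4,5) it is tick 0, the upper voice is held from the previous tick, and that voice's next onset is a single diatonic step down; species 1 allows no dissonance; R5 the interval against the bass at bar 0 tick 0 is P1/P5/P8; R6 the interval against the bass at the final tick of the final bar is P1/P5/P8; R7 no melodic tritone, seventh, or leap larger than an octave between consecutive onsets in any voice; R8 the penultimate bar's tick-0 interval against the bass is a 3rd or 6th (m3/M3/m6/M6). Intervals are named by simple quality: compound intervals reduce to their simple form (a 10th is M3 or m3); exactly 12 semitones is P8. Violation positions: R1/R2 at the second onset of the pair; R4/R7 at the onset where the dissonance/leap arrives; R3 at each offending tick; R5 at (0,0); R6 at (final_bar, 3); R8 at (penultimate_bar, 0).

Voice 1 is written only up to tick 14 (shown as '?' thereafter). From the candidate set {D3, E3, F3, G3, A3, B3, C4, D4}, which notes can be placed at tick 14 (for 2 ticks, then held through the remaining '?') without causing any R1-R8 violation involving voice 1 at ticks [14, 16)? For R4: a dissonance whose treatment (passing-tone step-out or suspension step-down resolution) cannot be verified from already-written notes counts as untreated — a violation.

{A3, B3, D3, D4, F3}

D3: legal
E3: violates R4
F3: legal
G3: violates R4
A3: legal
B3: legal
C4: violates R4
D4: legal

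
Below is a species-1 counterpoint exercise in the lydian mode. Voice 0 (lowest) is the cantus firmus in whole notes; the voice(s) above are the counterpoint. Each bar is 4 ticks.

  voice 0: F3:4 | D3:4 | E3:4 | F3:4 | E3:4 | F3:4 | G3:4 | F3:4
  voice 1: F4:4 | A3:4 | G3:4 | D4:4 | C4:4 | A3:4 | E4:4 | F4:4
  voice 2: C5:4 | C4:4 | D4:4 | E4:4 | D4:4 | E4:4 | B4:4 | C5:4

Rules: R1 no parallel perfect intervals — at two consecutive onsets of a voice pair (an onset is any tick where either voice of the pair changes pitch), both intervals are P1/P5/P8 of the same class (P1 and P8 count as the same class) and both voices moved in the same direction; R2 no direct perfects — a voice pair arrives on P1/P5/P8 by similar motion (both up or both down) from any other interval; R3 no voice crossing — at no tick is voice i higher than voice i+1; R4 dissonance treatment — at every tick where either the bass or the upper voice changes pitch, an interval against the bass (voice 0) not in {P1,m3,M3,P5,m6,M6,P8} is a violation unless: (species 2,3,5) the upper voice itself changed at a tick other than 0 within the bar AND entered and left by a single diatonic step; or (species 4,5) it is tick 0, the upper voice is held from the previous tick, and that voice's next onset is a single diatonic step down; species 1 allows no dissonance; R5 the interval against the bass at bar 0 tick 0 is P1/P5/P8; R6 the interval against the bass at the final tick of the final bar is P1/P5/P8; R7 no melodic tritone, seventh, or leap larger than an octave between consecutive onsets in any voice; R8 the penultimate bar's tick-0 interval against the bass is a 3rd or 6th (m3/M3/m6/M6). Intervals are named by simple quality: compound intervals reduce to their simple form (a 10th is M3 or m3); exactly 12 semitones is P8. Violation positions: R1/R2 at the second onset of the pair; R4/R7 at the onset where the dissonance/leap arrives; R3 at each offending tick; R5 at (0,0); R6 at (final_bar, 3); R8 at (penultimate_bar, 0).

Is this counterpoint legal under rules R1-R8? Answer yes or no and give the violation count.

bar 0: v0=F3 v1=F4 v2=C5 (P5)
bar 1: v0=D3 v1=A3 v2=C4 (m7)
bar 2: v0=E3 v1=G3 v2=D4 (m7)
bar 3: v0=F3 v1=D4 v2=E4 (M7)
bar 4: v0=E3 v1=C4 v2=D4 (m7)
bar 5: v0=F3 v1=A3 v2=E4 (M7)
bar 6: v0=G3 v1=E4 v2=B4 (M3)
bar 7: v0=F3 v1=F4 v2=C5 (P5)
  R2 @ bar1.0: F3/F4 P8 -> D3/A3 P5 similar
  R4 @ bar1.0: D3/C4 m7 untreated
  R4 @ bar2.0: E3/D4 m7 untreated
  R4 @ bar3.0: F3/E4 M7 untreated
  R4 @ bar4.0: E3/D4 m7 untreated
  R4 @ bar5.0: F3/E4 M7 untreated
  R1 @ bar6.0: A3/E4 P5 -> E4/B4 P5 similar
  R1 @ bar7.0: E4/B4 P5 -> F4/C5 P5 similar

No (8 violations)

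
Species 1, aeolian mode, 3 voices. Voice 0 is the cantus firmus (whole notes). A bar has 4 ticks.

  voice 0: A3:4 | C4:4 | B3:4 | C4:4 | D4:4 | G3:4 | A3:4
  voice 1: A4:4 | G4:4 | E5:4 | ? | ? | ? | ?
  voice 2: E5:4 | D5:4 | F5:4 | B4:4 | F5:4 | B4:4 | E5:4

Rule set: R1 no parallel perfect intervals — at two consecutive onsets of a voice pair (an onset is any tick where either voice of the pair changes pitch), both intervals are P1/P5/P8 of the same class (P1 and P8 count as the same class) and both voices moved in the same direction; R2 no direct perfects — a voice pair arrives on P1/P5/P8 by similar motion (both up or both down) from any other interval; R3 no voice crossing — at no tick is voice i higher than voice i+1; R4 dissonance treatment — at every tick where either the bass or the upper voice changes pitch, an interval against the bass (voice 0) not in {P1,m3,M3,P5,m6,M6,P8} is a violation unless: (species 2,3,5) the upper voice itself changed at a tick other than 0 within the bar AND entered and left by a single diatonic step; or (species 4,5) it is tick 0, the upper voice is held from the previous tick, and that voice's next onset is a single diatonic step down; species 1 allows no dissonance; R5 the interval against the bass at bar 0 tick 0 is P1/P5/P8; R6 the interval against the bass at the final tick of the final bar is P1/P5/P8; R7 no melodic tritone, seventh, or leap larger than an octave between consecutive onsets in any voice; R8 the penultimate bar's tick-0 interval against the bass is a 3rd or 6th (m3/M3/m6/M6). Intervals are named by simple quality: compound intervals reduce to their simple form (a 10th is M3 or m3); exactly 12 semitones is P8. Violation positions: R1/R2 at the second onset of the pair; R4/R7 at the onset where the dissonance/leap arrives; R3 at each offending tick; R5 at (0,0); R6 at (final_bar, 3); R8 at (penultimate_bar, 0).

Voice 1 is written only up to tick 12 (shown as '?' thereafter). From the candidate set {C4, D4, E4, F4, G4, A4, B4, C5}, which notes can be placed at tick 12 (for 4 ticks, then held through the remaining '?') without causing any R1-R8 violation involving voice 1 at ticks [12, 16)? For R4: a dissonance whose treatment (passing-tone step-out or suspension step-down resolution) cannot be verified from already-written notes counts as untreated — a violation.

{A4, G4}

C4: violates R7
D4: violates R4,R7
E4: violates R2
F4: violates R4,R7
G4: legal
A4: legal
B4: violates R2,R4
C5: violates R3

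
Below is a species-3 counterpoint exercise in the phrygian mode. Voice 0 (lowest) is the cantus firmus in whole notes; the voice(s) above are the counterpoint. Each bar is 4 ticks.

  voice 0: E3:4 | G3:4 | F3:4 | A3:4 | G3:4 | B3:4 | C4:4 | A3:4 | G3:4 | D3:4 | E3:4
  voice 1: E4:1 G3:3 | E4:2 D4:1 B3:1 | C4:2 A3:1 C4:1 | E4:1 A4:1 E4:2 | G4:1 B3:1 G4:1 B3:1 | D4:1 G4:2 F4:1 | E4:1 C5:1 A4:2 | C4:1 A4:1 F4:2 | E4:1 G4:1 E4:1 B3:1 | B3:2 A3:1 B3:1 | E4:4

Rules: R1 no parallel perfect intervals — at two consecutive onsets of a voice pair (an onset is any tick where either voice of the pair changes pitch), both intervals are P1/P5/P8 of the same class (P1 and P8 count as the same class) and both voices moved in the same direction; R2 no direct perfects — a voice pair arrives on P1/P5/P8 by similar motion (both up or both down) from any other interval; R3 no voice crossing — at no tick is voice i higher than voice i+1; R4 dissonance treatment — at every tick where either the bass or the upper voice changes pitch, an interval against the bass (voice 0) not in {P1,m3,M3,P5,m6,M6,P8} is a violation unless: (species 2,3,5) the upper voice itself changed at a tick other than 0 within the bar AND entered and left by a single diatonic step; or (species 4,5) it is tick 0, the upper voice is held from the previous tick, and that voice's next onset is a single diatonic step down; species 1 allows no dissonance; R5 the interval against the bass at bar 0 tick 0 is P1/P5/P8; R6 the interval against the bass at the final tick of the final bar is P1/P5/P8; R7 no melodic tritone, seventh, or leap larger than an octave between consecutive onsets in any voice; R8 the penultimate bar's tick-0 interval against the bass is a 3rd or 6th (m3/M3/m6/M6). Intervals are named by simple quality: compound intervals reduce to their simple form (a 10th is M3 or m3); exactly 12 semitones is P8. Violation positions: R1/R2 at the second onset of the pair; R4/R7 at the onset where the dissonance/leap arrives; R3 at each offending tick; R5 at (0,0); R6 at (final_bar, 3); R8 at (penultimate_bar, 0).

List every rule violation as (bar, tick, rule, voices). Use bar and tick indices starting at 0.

bar 0: v0=E3 v1=E4 downbeat P8
bar 1: v0=G3 v1=E4 downbeat M6
bar 2: v0=F3 v1=C4 downbeat P5
bar 3: v0=A3 v1=E4 downbeat P5
bar 4: v0=G3 v1=G4 downbeat P8
bar 5: v0=B3 v1=D4 downbeat m3
bar 6: v0=C4 v1=E4 downbeat M3
bar 7: v0=A3 v1=C4 downbeat m3
bar 8: v0=G3 v1=E4 downbeat M6
bar 9: v0=D3 v1=B3 downbeat M6
bar 10: v0=E3 v1=E4 downbeat P8
  -> R1 @ bar 3 tick 0 v(0, 1): F3/C4 P5 -> A3/E4 P5 similar
  -> R2 @ bar 10 tick 0 v(0, 1): D3/B3 M6 -> E3/E4 P8 similar

(3, 0, R1, (0, 1))
(10, 0, R2, (0, 1))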